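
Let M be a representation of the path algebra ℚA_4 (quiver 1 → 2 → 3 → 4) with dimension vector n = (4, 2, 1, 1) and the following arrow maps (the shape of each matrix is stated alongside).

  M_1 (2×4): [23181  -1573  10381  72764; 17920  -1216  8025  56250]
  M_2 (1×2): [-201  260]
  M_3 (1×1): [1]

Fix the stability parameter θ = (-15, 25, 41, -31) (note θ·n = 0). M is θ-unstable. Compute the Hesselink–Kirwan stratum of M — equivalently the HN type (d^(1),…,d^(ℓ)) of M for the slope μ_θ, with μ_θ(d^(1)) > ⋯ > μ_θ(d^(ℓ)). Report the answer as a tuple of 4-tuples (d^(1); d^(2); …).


Via rank(M_{q-1}∘⋯∘M_p): M ≅ I[1,1]^2, I[1,2], I[1,4].
μ_θ-semistable layers: μ^(1)=25; μ^(2)=35/3; μ^(3)=-15

((0, 1, 0, 0); (0, 1, 1, 1); (4, 0, 0, 0))


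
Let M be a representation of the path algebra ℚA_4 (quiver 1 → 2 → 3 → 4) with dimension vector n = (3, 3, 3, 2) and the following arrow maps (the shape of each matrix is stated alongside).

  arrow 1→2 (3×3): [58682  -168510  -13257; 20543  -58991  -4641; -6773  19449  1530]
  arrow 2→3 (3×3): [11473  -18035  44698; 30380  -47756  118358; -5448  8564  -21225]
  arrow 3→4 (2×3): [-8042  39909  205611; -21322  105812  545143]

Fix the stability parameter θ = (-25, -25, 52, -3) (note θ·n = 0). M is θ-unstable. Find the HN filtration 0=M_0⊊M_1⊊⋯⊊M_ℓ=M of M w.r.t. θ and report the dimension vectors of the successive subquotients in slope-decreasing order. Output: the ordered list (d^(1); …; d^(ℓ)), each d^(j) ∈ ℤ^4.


Interval decomposition of M: I[1,1], I[1,2], I[1,4], I[2,3], I[3,4].
HN type (ℓ=3): μ^(1)=52; μ^(2)=49/2; μ^(3)=-25

((0, 0, 1, 0); (0, 0, 2, 2); (3, 3, 0, 0))


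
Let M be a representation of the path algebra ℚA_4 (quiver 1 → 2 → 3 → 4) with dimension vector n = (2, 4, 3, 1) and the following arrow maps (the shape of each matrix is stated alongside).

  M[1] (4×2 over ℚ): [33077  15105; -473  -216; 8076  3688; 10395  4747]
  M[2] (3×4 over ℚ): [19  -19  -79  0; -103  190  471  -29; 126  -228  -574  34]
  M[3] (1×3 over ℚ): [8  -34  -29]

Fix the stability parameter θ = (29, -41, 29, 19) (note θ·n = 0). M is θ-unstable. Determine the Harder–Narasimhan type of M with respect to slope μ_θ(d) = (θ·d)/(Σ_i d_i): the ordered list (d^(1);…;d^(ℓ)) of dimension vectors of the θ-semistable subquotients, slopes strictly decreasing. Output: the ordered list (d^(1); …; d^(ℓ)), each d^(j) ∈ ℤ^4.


Interval decomposition of M: I[1,2], I[1,3], I[2,2], I[2,3], I[3,4].
HN type (ℓ=4): μ^(1)=29; μ^(2)=24; μ^(3)=-6; μ^(4)=-41

((0, 0, 2, 0); (0, 0, 1, 1); (2, 2, 0, 0); (0, 2, 0, 0))


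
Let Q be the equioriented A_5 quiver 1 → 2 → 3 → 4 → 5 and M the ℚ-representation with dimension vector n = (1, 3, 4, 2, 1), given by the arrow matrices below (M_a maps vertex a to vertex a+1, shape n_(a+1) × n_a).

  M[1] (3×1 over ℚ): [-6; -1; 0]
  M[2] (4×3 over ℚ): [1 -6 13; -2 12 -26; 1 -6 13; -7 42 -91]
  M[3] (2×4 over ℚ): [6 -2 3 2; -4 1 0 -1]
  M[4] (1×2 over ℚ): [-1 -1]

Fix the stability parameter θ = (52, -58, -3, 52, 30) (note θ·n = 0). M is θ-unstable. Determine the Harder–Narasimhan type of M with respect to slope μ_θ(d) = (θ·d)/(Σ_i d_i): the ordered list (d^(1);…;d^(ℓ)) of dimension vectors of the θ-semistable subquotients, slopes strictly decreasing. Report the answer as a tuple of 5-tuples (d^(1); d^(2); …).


Via rank(M_{q-1}∘⋯∘M_p): M ≅ I[1,2], I[2,2], I[2,4], I[3,3]^2, I[3,5].
μ_θ-semistable layers: μ^(1)=52; μ^(2)=41; μ^(3)=-3; μ^(4)=-58

((0, 0, 0, 1, 0); (0, 0, 0, 1, 1); (1, 1, 4, 0, 0); (0, 2, 0, 0, 0))


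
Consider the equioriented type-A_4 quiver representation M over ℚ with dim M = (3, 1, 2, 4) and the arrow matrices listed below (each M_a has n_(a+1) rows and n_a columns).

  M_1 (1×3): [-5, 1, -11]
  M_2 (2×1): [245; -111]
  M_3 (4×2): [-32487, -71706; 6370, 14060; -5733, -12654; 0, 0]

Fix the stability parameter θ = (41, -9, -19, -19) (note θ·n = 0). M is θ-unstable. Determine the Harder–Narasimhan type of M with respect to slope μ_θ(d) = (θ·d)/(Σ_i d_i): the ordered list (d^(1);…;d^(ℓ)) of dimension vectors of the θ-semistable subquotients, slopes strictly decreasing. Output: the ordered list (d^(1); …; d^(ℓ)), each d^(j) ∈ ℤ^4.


Interval decomposition of M: I[1,1]^2, I[1,4], I[3,3], I[4,4]^3.
HN type (ℓ=3): μ^(1)=41; μ^(2)=-3/2; μ^(3)=-19

((2, 0, 0, 0); (1, 1, 1, 1); (0, 0, 1, 3))


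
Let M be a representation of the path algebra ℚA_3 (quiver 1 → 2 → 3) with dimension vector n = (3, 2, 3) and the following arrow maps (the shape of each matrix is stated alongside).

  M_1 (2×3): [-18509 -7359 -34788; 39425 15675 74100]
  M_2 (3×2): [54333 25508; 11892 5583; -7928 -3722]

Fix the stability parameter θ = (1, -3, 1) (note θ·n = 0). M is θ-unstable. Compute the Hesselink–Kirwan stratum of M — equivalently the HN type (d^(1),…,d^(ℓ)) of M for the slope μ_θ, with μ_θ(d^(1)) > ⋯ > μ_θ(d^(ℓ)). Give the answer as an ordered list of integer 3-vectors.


Interval decomposition of M: I[1,1]^2, I[1,3], I[2,3], I[3,3].
HN type (ℓ=3): μ^(1)=1; μ^(2)=-1; μ^(3)=-3

((2, 0, 3); (1, 1, 0); (0, 1, 0))


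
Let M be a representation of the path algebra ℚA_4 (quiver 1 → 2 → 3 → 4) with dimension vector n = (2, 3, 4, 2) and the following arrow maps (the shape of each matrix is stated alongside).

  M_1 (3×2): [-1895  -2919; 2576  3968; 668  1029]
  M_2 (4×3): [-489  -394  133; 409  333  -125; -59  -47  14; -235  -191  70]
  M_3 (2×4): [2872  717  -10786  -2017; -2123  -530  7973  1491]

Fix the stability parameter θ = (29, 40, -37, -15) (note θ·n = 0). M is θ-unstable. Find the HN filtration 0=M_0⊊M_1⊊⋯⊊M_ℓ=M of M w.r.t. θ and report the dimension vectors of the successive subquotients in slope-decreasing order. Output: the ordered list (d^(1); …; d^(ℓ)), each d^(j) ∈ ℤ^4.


Barcode: M ≅ I[1,4]^2, I[2,3], I[3,3]. HN layers by μ_θ (3 steps, strictly decreasing):
  μ^(1)=17/4; μ^(2)=3/2; μ^(3)=-37

((2, 2, 2, 2); (0, 1, 1, 0); (0, 0, 1, 0))


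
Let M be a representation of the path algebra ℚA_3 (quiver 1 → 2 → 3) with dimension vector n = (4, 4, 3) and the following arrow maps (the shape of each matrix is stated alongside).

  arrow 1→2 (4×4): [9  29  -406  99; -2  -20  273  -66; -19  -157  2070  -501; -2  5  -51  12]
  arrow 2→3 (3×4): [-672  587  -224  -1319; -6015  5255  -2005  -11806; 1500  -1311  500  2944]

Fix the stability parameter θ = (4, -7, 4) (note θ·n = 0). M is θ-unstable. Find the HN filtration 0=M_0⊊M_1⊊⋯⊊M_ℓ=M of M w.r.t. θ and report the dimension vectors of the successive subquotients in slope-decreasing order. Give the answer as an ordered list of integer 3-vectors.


Via rank(M_{q-1}∘⋯∘M_p): M ≅ I[1,1], I[1,2], I[1,3]^2, I[2,3].
μ_θ-semistable layers: μ^(1)=4; μ^(2)=-3/2; μ^(3)=-7

((1, 0, 3); (3, 3, 0); (0, 1, 0))


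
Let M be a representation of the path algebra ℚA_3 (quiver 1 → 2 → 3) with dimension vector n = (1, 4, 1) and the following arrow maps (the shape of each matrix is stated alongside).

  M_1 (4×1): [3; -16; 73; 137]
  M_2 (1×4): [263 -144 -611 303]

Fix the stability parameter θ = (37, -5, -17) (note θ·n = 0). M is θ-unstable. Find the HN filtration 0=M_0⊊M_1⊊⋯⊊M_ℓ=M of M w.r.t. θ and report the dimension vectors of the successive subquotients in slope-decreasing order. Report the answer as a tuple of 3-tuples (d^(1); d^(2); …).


Interval decomposition of M: I[1,3], I[2,2]^3.
HN type (ℓ=2): μ^(1)=5; μ^(2)=-5

((1, 1, 1); (0, 3, 0))


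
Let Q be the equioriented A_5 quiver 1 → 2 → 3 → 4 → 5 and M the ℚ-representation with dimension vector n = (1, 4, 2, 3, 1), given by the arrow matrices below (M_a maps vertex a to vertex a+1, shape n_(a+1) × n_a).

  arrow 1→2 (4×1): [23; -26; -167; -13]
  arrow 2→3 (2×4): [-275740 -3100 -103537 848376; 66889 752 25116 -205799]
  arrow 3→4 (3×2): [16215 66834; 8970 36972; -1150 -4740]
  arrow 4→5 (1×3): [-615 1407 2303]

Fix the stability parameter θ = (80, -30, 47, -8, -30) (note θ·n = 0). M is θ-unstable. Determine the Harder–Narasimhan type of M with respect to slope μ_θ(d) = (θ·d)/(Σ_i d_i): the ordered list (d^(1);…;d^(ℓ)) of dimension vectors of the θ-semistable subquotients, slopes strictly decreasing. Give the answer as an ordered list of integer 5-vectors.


Via rank(M_{q-1}∘⋯∘M_p): M ≅ I[1,5], I[2,2]^2, I[2,3], I[4,4]^2.
μ_θ-semistable layers: μ^(1)=47; μ^(2)=59/5; μ^(3)=-8; μ^(4)=-30

((0, 0, 1, 0, 0); (1, 1, 1, 1, 1); (0, 0, 0, 2, 0); (0, 3, 0, 0, 0))


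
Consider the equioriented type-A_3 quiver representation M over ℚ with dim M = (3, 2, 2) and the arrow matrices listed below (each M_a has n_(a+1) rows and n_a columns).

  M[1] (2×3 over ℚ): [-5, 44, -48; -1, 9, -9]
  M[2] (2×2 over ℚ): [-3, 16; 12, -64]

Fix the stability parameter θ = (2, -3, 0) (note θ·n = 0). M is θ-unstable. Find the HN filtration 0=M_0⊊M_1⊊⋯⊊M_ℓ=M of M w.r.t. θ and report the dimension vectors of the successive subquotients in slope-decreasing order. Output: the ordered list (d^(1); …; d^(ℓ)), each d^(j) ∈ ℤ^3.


Via rank(M_{q-1}∘⋯∘M_p): M ≅ I[1,1], I[1,2], I[1,3], I[3,3].
μ_θ-semistable layers: μ^(1)=2; μ^(2)=0; μ^(3)=-1/2

((1, 0, 0); (0, 0, 2); (2, 2, 0))


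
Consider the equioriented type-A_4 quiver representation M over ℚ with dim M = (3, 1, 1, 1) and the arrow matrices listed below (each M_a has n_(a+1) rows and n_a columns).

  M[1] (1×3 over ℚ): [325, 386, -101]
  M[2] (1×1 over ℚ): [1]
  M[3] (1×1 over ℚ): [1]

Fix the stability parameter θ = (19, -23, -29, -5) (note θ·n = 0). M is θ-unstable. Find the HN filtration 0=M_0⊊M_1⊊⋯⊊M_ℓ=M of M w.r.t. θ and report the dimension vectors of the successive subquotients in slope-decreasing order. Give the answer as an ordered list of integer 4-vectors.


Interval decomposition of M: I[1,1]^2, I[1,4].
HN type (ℓ=3): μ^(1)=19; μ^(2)=-5; μ^(3)=-11

((2, 0, 0, 0); (0, 0, 0, 1); (1, 1, 1, 0))


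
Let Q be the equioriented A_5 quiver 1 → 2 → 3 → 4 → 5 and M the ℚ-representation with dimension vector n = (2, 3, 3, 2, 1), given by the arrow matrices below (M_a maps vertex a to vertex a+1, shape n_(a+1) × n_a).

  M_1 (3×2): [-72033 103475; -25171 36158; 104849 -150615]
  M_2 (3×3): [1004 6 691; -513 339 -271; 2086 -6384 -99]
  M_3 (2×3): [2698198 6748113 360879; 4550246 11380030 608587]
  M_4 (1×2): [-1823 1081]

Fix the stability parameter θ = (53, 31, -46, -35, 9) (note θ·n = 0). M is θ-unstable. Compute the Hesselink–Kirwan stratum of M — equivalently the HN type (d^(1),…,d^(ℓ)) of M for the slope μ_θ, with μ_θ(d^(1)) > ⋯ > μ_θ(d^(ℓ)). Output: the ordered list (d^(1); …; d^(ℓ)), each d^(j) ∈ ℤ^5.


Interval decomposition of M: I[1,4], I[1,5], I[2,2], I[3,3].
HN type (ℓ=4): μ^(1)=31; μ^(2)=9; μ^(3)=3/4; μ^(4)=-46

((0, 1, 0, 0, 0); (0, 0, 0, 0, 1); (2, 2, 2, 2, 0); (0, 0, 1, 0, 0))


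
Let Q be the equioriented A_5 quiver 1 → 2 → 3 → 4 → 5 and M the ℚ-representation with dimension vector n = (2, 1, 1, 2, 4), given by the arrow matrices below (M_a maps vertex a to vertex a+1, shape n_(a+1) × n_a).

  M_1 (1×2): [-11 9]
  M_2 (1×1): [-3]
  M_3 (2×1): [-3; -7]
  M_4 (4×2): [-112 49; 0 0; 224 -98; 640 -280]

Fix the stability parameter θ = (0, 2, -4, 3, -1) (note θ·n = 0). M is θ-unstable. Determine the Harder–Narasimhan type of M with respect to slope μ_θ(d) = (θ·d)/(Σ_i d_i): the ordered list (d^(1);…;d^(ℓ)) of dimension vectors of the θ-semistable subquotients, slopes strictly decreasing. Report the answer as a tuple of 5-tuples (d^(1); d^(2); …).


Interval decomposition of M: I[1,1], I[1,5], I[4,4], I[5,5]^3.
HN type (ℓ=5): μ^(1)=3; μ^(2)=1; μ^(3)=0; μ^(4)=-2/3; μ^(5)=-1

((0, 0, 0, 1, 0); (0, 0, 0, 1, 1); (1, 0, 0, 0, 0); (1, 1, 1, 0, 0); (0, 0, 0, 0, 3))


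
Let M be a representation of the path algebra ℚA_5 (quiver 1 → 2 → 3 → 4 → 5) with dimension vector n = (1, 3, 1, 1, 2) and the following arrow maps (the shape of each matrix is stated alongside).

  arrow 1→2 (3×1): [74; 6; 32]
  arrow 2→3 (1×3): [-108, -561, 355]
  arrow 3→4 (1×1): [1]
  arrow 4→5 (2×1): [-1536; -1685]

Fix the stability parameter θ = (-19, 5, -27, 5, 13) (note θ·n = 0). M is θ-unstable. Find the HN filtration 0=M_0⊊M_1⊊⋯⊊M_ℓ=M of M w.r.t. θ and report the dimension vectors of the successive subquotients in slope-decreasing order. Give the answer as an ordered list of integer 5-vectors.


Via rank(M_{q-1}∘⋯∘M_p): M ≅ I[1,5], I[2,2]^2, I[5,5].
μ_θ-semistable layers: μ^(1)=13; μ^(2)=5; μ^(3)=-11; μ^(4)=-19

((0, 0, 0, 0, 2); (0, 2, 0, 1, 0); (0, 1, 1, 0, 0); (1, 0, 0, 0, 0))


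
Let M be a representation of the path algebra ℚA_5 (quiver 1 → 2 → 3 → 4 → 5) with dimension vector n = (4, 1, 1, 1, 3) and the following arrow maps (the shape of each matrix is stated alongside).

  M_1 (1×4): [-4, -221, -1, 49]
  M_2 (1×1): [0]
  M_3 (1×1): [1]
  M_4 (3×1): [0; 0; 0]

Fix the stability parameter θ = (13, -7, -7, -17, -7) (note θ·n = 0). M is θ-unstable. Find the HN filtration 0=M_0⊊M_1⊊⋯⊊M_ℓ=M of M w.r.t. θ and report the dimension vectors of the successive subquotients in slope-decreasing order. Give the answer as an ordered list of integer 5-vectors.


Interval decomposition of M: I[1,1]^3, I[1,2], I[3,4], I[5,5]^3.
HN type (ℓ=4): μ^(1)=13; μ^(2)=3; μ^(3)=-7; μ^(4)=-12

((3, 0, 0, 0, 0); (1, 1, 0, 0, 0); (0, 0, 0, 0, 3); (0, 0, 1, 1, 0))


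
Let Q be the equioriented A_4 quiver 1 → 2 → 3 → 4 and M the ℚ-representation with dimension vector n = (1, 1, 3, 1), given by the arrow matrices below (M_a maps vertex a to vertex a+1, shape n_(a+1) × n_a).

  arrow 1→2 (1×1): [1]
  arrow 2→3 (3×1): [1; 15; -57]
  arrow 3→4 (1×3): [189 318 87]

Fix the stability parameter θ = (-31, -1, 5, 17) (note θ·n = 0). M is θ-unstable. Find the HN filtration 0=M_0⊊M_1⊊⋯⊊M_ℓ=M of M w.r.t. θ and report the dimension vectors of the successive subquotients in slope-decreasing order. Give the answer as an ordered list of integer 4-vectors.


Barcode: M ≅ I[1,3], I[3,3], I[3,4]. HN layers by μ_θ (4 steps, strictly decreasing):
  μ^(1)=17; μ^(2)=5; μ^(3)=-1; μ^(4)=-31

((0, 0, 0, 1); (0, 0, 3, 0); (0, 1, 0, 0); (1, 0, 0, 0))


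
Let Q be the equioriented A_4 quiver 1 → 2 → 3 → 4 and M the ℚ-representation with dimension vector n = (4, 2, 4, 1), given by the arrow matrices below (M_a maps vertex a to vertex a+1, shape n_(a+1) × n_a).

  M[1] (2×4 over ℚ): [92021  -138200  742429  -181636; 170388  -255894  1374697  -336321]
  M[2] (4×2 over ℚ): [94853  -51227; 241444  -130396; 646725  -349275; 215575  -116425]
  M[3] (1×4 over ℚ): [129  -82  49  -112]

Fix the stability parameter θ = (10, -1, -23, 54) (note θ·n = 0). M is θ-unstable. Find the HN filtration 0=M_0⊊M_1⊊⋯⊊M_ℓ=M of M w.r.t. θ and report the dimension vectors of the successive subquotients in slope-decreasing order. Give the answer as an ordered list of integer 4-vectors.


Barcode: M ≅ I[1,1]^2, I[1,2], I[1,4], I[3,3]^3. HN layers by μ_θ (5 steps, strictly decreasing):
  μ^(1)=54; μ^(2)=10; μ^(3)=9/2; μ^(4)=-14/3; μ^(5)=-23

((0, 0, 0, 1); (2, 0, 0, 0); (1, 1, 0, 0); (1, 1, 1, 0); (0, 0, 3, 0))


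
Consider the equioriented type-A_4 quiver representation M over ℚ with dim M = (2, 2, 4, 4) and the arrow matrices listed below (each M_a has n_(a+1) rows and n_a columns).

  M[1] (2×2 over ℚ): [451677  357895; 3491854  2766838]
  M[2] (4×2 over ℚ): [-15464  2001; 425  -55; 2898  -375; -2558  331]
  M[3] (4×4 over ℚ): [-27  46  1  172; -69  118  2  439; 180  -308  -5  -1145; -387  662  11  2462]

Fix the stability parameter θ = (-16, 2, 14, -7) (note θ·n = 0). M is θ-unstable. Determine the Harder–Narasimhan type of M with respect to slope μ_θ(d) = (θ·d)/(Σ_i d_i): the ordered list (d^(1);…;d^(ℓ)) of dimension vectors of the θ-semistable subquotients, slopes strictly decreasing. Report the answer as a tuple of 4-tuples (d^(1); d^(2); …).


Barcode: M ≅ I[1,3]^2, I[3,4]^2, I[4,4]^2. HN layers by μ_θ (5 steps, strictly decreasing):
  μ^(1)=14; μ^(2)=7/2; μ^(3)=2; μ^(4)=-7; μ^(5)=-16

((0, 0, 2, 0); (0, 0, 2, 2); (0, 2, 0, 0); (0, 0, 0, 2); (2, 0, 0, 0))


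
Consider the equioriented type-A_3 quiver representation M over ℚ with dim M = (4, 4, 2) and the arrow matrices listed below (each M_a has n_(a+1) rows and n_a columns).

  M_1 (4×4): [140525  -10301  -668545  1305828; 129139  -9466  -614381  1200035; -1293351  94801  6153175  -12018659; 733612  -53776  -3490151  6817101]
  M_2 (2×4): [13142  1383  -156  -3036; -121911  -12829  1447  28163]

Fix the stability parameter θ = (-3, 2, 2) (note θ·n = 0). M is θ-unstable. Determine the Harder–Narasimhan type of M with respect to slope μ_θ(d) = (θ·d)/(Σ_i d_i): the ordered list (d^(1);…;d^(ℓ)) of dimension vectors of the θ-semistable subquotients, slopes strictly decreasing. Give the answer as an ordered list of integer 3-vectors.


Barcode: M ≅ I[1,2]^2, I[1,3]^2. HN layers by μ_θ (2 steps, strictly decreasing):
  μ^(1)=2; μ^(2)=-3

((0, 4, 2); (4, 0, 0))


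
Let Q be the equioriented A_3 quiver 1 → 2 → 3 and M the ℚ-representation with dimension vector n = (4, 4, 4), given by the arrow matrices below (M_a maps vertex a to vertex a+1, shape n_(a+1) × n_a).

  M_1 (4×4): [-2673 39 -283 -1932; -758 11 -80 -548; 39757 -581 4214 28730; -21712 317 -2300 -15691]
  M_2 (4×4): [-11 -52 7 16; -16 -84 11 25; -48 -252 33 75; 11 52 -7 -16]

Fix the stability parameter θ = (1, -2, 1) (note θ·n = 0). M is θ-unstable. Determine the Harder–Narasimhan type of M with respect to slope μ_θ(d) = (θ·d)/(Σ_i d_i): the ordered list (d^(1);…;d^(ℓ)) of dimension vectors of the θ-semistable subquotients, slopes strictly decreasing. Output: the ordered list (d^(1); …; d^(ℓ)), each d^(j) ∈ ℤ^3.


Via rank(M_{q-1}∘⋯∘M_p): M ≅ I[1,2]^2, I[1,3]^2, I[3,3]^2.
μ_θ-semistable layers: μ^(1)=1; μ^(2)=-1/2

((0, 0, 4); (4, 4, 0))


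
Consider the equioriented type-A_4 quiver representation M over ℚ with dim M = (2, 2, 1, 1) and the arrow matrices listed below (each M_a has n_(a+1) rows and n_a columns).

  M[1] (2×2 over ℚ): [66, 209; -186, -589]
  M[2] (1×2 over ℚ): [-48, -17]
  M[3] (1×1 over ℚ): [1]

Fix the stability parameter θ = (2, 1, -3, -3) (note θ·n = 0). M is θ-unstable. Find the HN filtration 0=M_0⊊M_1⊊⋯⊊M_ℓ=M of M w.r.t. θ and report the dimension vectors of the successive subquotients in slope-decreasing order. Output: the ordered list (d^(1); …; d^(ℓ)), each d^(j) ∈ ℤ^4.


Via rank(M_{q-1}∘⋯∘M_p): M ≅ I[1,1], I[1,4], I[2,2].
μ_θ-semistable layers: μ^(1)=2; μ^(2)=1; μ^(3)=-3/4

((1, 0, 0, 0); (0, 1, 0, 0); (1, 1, 1, 1))


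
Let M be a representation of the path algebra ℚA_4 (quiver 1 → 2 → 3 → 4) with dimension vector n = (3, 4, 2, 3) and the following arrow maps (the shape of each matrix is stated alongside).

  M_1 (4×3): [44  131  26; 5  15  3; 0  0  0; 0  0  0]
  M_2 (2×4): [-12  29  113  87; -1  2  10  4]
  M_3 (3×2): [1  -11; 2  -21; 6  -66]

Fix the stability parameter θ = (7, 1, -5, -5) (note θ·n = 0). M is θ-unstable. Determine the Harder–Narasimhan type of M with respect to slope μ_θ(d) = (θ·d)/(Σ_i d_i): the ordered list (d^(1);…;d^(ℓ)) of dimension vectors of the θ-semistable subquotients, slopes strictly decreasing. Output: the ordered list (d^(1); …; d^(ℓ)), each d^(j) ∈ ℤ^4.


Via rank(M_{q-1}∘⋯∘M_p): M ≅ I[1,1], I[1,4]^2, I[2,2]^2, I[4,4].
μ_θ-semistable layers: μ^(1)=7; μ^(2)=1; μ^(3)=-1/2; μ^(4)=-5

((1, 0, 0, 0); (0, 2, 0, 0); (2, 2, 2, 2); (0, 0, 0, 1))


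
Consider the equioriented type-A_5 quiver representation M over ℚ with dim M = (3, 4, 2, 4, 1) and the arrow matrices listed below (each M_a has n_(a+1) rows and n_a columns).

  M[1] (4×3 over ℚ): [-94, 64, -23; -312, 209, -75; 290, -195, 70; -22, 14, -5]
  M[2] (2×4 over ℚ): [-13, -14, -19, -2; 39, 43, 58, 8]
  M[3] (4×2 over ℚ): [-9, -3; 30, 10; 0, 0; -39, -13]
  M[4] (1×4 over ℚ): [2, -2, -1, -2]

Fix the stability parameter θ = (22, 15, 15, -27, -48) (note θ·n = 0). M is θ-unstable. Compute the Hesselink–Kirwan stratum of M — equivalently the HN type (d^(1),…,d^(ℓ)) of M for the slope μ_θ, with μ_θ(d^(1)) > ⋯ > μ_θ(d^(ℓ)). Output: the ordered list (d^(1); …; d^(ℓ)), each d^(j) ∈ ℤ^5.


Via rank(M_{q-1}∘⋯∘M_p): M ≅ I[1,1], I[1,3], I[1,4], I[2,2]^2, I[4,4]^2, I[4,5].
μ_θ-semistable layers: μ^(1)=22; μ^(2)=52/3; μ^(3)=15; μ^(4)=25/4; μ^(5)=-27; μ^(6)=-75/2

((1, 0, 0, 0, 0); (1, 1, 1, 0, 0); (0, 2, 0, 0, 0); (1, 1, 1, 1, 0); (0, 0, 0, 2, 0); (0, 0, 0, 1, 1))


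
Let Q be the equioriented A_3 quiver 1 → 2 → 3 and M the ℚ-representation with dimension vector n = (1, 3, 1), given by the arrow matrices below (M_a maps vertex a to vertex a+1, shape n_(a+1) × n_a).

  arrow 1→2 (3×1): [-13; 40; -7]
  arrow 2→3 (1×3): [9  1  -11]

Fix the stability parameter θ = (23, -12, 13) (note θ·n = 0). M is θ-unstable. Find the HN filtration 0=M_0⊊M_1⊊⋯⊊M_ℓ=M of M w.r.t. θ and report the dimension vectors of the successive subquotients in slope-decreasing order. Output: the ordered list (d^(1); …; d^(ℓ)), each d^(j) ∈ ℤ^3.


Barcode: M ≅ I[1,2], I[2,2], I[2,3]. HN layers by μ_θ (3 steps, strictly decreasing):
  μ^(1)=13; μ^(2)=11/2; μ^(3)=-12

((0, 0, 1); (1, 1, 0); (0, 2, 0))


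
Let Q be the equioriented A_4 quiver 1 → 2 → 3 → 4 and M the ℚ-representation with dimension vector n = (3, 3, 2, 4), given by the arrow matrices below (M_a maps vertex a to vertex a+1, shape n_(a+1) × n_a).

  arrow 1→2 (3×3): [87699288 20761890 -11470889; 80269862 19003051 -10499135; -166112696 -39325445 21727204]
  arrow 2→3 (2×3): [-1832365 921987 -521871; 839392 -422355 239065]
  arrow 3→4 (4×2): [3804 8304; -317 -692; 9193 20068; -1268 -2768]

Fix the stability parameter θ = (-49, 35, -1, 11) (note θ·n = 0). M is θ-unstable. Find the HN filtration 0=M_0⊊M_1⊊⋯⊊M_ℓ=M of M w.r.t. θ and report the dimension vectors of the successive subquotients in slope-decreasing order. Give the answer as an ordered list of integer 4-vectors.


Via rank(M_{q-1}∘⋯∘M_p): M ≅ I[1,2], I[1,3], I[1,4], I[4,4]^3.
μ_θ-semistable layers: μ^(1)=35; μ^(2)=17; μ^(3)=15; μ^(4)=11; μ^(5)=-49

((0, 1, 0, 0); (0, 1, 1, 0); (0, 1, 1, 1); (0, 0, 0, 3); (3, 0, 0, 0))


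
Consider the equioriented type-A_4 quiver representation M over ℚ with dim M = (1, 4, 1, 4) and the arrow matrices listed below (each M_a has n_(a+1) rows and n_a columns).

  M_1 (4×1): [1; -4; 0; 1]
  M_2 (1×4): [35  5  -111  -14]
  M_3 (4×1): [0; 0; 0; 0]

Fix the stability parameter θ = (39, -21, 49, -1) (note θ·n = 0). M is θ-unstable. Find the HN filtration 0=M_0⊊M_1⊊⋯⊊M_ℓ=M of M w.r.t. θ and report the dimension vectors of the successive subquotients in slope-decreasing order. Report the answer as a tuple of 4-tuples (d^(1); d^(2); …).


Via rank(M_{q-1}∘⋯∘M_p): M ≅ I[1,3], I[2,2]^3, I[4,4]^4.
μ_θ-semistable layers: μ^(1)=49; μ^(2)=9; μ^(3)=-1; μ^(4)=-21

((0, 0, 1, 0); (1, 1, 0, 0); (0, 0, 0, 4); (0, 3, 0, 0))


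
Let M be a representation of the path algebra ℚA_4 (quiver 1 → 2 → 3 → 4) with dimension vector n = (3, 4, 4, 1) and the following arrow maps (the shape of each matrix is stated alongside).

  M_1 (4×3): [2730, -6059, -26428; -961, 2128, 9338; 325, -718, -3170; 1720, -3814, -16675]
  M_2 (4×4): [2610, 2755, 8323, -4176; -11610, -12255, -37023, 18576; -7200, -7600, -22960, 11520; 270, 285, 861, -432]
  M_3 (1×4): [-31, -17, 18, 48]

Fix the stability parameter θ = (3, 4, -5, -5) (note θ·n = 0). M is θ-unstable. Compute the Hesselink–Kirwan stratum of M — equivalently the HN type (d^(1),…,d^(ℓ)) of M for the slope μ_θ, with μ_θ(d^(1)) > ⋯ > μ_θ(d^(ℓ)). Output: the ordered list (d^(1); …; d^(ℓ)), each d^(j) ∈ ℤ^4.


Barcode: M ≅ I[1,2]^3, I[2,4], I[3,3]^3. HN layers by μ_θ (4 steps, strictly decreasing):
  μ^(1)=4; μ^(2)=3; μ^(3)=-2; μ^(4)=-5

((0, 3, 0, 0); (3, 0, 0, 0); (0, 1, 1, 1); (0, 0, 3, 0))


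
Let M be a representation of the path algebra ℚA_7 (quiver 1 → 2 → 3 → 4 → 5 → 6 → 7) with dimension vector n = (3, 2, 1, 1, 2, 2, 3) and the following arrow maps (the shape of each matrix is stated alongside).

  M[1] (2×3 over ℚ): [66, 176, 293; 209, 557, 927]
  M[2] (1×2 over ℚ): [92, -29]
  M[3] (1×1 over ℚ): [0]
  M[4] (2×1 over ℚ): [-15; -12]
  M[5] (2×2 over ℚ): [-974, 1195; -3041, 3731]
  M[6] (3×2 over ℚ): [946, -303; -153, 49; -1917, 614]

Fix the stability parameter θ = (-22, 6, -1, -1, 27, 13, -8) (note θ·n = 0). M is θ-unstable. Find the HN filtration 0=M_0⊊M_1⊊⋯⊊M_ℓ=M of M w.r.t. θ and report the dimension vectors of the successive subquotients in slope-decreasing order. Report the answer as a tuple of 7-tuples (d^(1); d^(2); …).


Via rank(M_{q-1}∘⋯∘M_p): M ≅ I[1,1], I[1,2], I[1,3], I[4,7], I[5,7], I[7,7].
μ_θ-semistable layers: μ^(1)=32/3; μ^(2)=6; μ^(3)=5/2; μ^(4)=-1; μ^(5)=-8; μ^(6)=-22

((0, 0, 0, 0, 2, 2, 2); (0, 1, 0, 0, 0, 0, 0); (0, 1, 1, 0, 0, 0, 0); (0, 0, 0, 1, 0, 0, 0); (0, 0, 0, 0, 0, 0, 1); (3, 0, 0, 0, 0, 0, 0))


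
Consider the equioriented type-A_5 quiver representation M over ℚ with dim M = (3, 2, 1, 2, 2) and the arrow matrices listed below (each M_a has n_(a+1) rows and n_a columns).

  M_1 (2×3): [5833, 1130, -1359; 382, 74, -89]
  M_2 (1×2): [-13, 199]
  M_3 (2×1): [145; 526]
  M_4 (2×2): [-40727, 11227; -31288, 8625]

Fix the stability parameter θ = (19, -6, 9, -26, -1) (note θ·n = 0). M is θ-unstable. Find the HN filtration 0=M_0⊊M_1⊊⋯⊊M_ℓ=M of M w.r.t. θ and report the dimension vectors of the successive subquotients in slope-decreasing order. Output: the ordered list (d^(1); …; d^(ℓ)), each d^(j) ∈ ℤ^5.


Via rank(M_{q-1}∘⋯∘M_p): M ≅ I[1,1], I[1,2], I[1,5], I[4,5].
μ_θ-semistable layers: μ^(1)=19; μ^(2)=13/2; μ^(3)=-1; μ^(4)=-26

((1, 0, 0, 0, 0); (1, 1, 0, 0, 0); (1, 1, 1, 1, 2); (0, 0, 0, 1, 0))


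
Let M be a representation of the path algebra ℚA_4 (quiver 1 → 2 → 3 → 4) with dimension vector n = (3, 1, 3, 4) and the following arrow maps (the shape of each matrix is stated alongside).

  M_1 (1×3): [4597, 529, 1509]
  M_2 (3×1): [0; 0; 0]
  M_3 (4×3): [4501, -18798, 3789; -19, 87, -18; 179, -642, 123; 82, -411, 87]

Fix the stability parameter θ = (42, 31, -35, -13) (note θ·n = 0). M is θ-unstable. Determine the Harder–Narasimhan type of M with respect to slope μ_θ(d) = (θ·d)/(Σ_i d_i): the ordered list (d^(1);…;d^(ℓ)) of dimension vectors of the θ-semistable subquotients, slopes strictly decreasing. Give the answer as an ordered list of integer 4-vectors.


Via rank(M_{q-1}∘⋯∘M_p): M ≅ I[1,1]^2, I[1,2], I[3,3], I[3,4]^2, I[4,4]^2.
μ_θ-semistable layers: μ^(1)=42; μ^(2)=73/2; μ^(3)=-13; μ^(4)=-35

((2, 0, 0, 0); (1, 1, 0, 0); (0, 0, 0, 4); (0, 0, 3, 0))


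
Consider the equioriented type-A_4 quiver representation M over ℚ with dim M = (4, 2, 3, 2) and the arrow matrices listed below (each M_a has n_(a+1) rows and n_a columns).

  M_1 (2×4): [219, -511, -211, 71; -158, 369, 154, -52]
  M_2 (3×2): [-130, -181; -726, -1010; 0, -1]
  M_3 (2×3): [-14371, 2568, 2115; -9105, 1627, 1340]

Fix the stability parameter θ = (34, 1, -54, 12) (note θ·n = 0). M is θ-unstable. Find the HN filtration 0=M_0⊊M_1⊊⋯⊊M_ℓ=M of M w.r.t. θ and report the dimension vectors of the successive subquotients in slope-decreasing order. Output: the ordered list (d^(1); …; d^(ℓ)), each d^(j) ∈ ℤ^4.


Interval decomposition of M: I[1,1]^2, I[1,4]^2, I[3,3].
HN type (ℓ=4): μ^(1)=34; μ^(2)=12; μ^(3)=-19/3; μ^(4)=-54

((2, 0, 0, 0); (0, 0, 0, 2); (2, 2, 2, 0); (0, 0, 1, 0))


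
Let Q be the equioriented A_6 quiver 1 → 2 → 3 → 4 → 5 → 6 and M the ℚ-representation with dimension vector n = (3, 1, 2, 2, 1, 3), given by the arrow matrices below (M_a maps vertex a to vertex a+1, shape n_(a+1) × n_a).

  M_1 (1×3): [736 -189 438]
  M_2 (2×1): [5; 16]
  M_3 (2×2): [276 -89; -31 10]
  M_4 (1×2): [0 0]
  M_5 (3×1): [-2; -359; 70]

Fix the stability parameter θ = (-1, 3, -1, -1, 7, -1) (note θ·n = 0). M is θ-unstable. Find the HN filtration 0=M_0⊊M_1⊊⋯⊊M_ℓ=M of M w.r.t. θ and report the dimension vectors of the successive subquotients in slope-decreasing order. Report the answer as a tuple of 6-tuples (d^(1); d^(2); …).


Interval decomposition of M: I[1,1]^2, I[1,4], I[3,4], I[5,6], I[6,6]^2.
HN type (ℓ=3): μ^(1)=3; μ^(2)=1/3; μ^(3)=-1

((0, 0, 0, 0, 1, 1); (0, 1, 1, 1, 0, 0); (3, 0, 1, 1, 0, 2))


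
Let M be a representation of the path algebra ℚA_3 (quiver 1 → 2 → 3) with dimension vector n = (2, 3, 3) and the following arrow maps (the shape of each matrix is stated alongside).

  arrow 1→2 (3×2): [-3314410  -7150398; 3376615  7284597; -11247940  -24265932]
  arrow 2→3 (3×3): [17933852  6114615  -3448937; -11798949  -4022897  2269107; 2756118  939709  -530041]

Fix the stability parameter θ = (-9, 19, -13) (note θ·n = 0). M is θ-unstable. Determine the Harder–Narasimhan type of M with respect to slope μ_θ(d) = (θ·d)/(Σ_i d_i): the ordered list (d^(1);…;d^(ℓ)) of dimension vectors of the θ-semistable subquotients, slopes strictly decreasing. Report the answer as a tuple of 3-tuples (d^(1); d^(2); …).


Interval decomposition of M: I[1,1], I[1,3], I[2,3]^2.
HN type (ℓ=2): μ^(1)=3; μ^(2)=-9

((0, 3, 3); (2, 0, 0))


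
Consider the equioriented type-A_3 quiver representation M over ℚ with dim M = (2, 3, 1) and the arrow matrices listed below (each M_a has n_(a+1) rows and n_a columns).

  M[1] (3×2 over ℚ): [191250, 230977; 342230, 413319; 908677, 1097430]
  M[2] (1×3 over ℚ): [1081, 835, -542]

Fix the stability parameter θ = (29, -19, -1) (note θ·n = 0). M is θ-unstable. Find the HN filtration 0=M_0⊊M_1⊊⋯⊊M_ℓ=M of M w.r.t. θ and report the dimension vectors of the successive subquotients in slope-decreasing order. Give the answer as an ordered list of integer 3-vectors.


Interval decomposition of M: I[1,2], I[1,3], I[2,2].
HN type (ℓ=3): μ^(1)=5; μ^(2)=3; μ^(3)=-19

((1, 1, 0); (1, 1, 1); (0, 1, 0))


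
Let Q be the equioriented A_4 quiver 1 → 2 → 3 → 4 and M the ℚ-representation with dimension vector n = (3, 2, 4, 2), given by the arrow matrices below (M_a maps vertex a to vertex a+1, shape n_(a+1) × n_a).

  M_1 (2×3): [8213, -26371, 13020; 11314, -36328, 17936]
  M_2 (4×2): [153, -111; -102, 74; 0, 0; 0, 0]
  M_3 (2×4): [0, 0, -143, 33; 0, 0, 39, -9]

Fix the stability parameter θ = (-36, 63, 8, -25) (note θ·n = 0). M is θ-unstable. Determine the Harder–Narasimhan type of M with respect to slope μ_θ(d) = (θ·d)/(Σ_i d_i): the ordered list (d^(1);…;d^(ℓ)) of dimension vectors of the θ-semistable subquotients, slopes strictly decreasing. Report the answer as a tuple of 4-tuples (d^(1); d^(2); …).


Interval decomposition of M: I[1,1], I[1,2], I[1,3], I[3,3]^2, I[3,4], I[4,4].
HN type (ℓ=6): μ^(1)=63; μ^(2)=71/2; μ^(3)=8; μ^(4)=-17/2; μ^(5)=-25; μ^(6)=-36

((0, 1, 0, 0); (0, 1, 1, 0); (0, 0, 2, 0); (0, 0, 1, 1); (0, 0, 0, 1); (3, 0, 0, 0))


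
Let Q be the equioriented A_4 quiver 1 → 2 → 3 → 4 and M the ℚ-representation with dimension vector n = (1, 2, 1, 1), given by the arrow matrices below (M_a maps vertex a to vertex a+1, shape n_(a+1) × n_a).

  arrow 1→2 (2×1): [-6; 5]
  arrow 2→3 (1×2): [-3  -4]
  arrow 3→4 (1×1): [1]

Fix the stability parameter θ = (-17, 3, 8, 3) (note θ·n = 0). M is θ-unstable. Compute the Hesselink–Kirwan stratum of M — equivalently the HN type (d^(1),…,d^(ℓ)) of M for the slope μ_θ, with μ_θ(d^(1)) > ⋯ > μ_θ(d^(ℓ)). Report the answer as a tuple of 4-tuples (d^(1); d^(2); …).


Barcode: M ≅ I[1,4], I[2,2]. HN layers by μ_θ (3 steps, strictly decreasing):
  μ^(1)=11/2; μ^(2)=3; μ^(3)=-17

((0, 0, 1, 1); (0, 2, 0, 0); (1, 0, 0, 0))


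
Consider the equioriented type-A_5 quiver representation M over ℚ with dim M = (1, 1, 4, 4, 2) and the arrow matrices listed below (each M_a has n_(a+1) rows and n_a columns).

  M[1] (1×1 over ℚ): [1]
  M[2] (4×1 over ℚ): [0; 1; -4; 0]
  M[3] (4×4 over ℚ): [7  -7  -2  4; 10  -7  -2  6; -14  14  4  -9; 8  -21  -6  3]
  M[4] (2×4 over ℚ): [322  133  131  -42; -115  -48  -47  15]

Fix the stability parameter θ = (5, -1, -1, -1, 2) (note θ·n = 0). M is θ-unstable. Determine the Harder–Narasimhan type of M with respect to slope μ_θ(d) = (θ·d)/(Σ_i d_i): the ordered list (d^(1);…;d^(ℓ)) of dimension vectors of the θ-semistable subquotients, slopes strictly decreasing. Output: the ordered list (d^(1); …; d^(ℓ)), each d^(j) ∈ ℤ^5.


Via rank(M_{q-1}∘⋯∘M_p): M ≅ I[1,5], I[3,3], I[3,4], I[3,5], I[4,4].
μ_θ-semistable layers: μ^(1)=2; μ^(2)=1/2; μ^(3)=-1

((0, 0, 0, 0, 2); (1, 1, 1, 1, 0); (0, 0, 3, 3, 0))


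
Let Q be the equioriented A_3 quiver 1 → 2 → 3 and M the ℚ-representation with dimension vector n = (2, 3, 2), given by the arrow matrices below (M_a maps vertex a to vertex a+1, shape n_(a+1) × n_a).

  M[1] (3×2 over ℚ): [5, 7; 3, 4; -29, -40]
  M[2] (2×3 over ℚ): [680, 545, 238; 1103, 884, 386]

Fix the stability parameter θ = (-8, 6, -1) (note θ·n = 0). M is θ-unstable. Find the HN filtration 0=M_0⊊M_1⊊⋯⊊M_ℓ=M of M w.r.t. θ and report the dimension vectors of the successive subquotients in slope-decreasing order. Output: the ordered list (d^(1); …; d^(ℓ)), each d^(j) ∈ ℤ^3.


Via rank(M_{q-1}∘⋯∘M_p): M ≅ I[1,3]^2, I[2,2].
μ_θ-semistable layers: μ^(1)=6; μ^(2)=5/2; μ^(3)=-8

((0, 1, 0); (0, 2, 2); (2, 0, 0))


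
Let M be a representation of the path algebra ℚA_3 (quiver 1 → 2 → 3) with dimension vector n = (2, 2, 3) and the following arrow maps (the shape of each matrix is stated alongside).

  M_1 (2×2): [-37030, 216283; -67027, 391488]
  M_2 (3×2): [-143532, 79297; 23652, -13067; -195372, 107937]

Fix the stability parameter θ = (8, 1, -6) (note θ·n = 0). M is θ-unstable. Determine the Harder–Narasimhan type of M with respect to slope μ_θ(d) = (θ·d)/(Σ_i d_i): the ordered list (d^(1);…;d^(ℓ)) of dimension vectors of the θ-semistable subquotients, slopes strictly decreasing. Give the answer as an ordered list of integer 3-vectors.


Via rank(M_{q-1}∘⋯∘M_p): M ≅ I[1,2], I[1,3], I[3,3]^2.
μ_θ-semistable layers: μ^(1)=9/2; μ^(2)=1; μ^(3)=-6

((1, 1, 0); (1, 1, 1); (0, 0, 2))


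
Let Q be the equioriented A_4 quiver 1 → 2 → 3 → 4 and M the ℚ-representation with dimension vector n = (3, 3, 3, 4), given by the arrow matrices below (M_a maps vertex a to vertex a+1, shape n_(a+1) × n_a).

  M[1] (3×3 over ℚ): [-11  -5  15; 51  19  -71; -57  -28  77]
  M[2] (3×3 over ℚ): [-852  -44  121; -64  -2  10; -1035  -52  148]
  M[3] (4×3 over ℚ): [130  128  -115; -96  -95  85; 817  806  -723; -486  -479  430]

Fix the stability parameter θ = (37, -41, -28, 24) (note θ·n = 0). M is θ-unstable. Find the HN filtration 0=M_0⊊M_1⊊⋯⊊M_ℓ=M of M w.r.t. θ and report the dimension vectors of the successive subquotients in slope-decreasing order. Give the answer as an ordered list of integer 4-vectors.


Barcode: M ≅ I[1,1], I[1,4]^2, I[2,4], I[4,4]. HN layers by μ_θ (5 steps, strictly decreasing):
  μ^(1)=37; μ^(2)=24; μ^(3)=-32/3; μ^(4)=-28; μ^(5)=-41

((1, 0, 0, 0); (0, 0, 0, 4); (2, 2, 2, 0); (0, 0, 1, 0); (0, 1, 0, 0))


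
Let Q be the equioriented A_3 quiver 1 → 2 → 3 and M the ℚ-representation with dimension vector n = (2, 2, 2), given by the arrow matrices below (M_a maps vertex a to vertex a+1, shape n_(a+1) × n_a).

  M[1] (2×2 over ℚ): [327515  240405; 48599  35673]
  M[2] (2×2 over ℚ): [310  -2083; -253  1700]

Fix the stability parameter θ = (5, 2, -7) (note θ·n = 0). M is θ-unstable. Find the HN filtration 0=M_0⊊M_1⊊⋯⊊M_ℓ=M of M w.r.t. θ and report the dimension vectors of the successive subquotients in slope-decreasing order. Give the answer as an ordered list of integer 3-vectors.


Via rank(M_{q-1}∘⋯∘M_p): M ≅ I[1,1], I[1,3], I[2,3].
μ_θ-semistable layers: μ^(1)=5; μ^(2)=0; μ^(3)=-5/2

((1, 0, 0); (1, 1, 1); (0, 1, 1))


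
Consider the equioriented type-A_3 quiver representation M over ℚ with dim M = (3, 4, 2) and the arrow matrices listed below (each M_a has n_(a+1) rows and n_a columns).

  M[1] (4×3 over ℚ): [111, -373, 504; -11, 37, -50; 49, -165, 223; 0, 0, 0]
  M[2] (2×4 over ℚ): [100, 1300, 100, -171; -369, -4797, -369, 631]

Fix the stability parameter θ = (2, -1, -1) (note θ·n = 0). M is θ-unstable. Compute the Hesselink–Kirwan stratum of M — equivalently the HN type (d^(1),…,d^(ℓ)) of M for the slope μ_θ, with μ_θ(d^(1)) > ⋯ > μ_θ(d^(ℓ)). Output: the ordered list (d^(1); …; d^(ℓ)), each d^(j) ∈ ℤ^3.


Interval decomposition of M: I[1,1], I[1,2], I[1,3], I[2,2], I[2,3].
HN type (ℓ=4): μ^(1)=2; μ^(2)=1/2; μ^(3)=0; μ^(4)=-1

((1, 0, 0); (1, 1, 0); (1, 1, 1); (0, 2, 1))


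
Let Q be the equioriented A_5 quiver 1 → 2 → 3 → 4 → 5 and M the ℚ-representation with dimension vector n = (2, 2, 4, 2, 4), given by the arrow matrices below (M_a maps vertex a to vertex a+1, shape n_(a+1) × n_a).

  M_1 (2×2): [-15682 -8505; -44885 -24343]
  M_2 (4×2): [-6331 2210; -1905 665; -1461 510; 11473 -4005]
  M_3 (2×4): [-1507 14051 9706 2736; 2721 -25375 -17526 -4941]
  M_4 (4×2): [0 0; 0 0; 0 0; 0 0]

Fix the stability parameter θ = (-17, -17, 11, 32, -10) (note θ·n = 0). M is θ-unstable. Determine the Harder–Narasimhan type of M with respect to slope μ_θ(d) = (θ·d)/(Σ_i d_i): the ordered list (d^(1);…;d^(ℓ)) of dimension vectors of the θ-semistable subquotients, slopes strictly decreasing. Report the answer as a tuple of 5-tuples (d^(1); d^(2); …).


Via rank(M_{q-1}∘⋯∘M_p): M ≅ I[1,4]^2, I[3,3]^2, I[5,5]^4.
μ_θ-semistable layers: μ^(1)=32; μ^(2)=11; μ^(3)=-10; μ^(4)=-17

((0, 0, 0, 2, 0); (0, 0, 4, 0, 0); (0, 0, 0, 0, 4); (2, 2, 0, 0, 0))


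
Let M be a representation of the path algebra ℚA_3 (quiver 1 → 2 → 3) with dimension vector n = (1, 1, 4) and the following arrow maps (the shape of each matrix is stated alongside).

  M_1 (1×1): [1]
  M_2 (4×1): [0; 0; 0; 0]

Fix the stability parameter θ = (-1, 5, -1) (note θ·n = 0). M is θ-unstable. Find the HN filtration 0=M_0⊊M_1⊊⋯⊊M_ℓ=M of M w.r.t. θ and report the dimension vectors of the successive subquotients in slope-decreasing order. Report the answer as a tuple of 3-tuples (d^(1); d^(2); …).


Barcode: M ≅ I[1,2], I[3,3]^4. HN layers by μ_θ (2 steps, strictly decreasing):
  μ^(1)=5; μ^(2)=-1

((0, 1, 0); (1, 0, 4))


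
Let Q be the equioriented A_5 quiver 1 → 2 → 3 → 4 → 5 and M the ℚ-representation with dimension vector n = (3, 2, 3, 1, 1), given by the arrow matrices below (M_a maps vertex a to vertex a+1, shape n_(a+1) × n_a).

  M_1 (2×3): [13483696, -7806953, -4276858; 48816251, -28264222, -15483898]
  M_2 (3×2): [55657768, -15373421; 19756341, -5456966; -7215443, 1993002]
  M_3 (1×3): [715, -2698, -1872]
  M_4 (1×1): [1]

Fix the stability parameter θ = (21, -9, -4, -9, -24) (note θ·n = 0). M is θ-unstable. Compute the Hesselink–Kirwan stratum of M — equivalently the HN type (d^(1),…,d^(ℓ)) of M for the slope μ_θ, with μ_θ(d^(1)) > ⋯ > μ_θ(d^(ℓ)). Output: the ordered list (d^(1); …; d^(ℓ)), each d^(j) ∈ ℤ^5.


Interval decomposition of M: I[1,1], I[1,3], I[1,5], I[3,3].
HN type (ℓ=4): μ^(1)=21; μ^(2)=8/3; μ^(3)=-4; μ^(4)=-5

((1, 0, 0, 0, 0); (1, 1, 1, 0, 0); (0, 0, 1, 0, 0); (1, 1, 1, 1, 1))


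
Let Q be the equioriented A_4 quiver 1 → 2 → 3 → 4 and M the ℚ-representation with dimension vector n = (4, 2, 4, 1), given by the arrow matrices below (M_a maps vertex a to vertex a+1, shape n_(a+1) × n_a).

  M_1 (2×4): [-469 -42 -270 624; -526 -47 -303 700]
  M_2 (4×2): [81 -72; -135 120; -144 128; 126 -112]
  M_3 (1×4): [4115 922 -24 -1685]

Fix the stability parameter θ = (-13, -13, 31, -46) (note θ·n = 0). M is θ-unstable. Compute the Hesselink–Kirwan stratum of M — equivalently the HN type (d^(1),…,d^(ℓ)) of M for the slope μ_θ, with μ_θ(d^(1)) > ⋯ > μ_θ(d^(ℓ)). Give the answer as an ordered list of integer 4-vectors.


Via rank(M_{q-1}∘⋯∘M_p): M ≅ I[1,1]^2, I[1,2], I[1,4], I[3,3]^3.
μ_θ-semistable layers: μ^(1)=31; μ^(2)=-15/2; μ^(3)=-13

((0, 0, 3, 0); (0, 0, 1, 1); (4, 2, 0, 0))
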